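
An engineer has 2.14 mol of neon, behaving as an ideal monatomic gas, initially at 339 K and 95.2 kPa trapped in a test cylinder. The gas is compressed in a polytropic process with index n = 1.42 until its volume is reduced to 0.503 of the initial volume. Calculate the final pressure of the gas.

253 kPa

V₁ = nRT₁/P₁ = 2.14×8.314×339/95.2 = 63.4 L.
Polytropic n=1.42: T₂ = T₁(V₁/V₂)^(n−1) = 339×(1.99)^0.42 = 452 K; P₂ = P₁(V₁/V₂)^n = 253 kPa.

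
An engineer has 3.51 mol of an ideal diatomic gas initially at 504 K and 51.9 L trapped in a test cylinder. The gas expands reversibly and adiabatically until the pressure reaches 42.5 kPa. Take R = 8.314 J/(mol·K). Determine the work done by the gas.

P₁ = nRT₁/V₁ = 3.51×8.314×504/51.9 = 283 kPa.
Adiabatic: T₂/T₁ = (P₂/P₁)^((γ−1)/γ) ⇒ T₂ = 504×(0.150)^0.286 = 293 K; V₂ = 201 L.
ΔU = nCvΔT = 3.51×20.8×(293−504) = -15400 J.
Q = 0 for an adiabatic process, so W = −ΔU = 15400 J.

15400 J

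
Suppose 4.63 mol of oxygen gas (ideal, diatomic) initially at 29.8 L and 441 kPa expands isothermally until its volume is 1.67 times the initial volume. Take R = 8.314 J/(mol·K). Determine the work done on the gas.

T₁ = P₁V₁/(nR) = 441×29.8/(4.63×8.314) = 341 K.
Isothermal: T stays 341 K; PV = const ⇒ V₂ = 49.8 L, P₂ = 264 kPa.
W = nRT ln(V₂/V₁) = 4.63×8.314×341×ln(1.67) = 6740 J.
Work done on the gas = −W_by = -6740 J.

-6740 J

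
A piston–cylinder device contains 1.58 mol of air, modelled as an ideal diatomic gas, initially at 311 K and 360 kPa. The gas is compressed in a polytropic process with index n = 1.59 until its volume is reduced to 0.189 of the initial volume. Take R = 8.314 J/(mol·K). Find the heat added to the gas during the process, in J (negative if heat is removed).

5500 J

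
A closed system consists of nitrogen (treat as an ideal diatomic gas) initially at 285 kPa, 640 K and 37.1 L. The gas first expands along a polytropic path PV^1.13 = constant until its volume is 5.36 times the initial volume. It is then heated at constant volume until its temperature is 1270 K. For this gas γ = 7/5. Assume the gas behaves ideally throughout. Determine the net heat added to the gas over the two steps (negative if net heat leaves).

n = P₁V₁/(RT₁) = 285×37.1/(8.314×640) = 1.99 mol.
Step 1 — Polytropic n=1.13: T₂ = T₁(V₁/V₂)^(n−1) = 640×(0.187)^0.13 = 515 K; P₂ = P₁(V₁/V₂)^n = 42.7 kPa.
W = (P₁V₁−P₂V₂)/(n−1) = (285×37.1−42.7×199)/0.13 = 15900 J.
ΔU = nCvΔT = 1.99×20.8×(515−640) = -5180 J.
Q = ΔU + W = 10800 J.
State after step 1: P = 42.7 kPa, V = 199 L, T = 515 K.
Step 2 — Isochoric: V stays 199 L; P/T = const ⇒ T₂ = 1270 K, P₂ = 106 kPa.
W = 0 (no volume change).
ΔU = nCvΔT = 1.99×20.8×(1270−515) = 31200 J.
Q = ΔU = 31200 J.
Net over both steps: W = 15900 J, Q = 42000 J, ΔU = 26000 J.

42000 J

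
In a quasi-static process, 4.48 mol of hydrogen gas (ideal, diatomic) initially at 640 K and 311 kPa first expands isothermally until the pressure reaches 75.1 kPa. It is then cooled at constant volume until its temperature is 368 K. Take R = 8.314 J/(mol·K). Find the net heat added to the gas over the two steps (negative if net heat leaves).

V₁ = nRT₁/P₁ = 4.48×8.314×640/311 = 76.6 L.
Step 1 — Isothermal: T stays 640 K; PV = const ⇒ V₂ = 317 L, P₂ = 75.1 kPa.
ΔU = 0 (ideal gas, T constant).
W = nRT ln(V₂/V₁) = 4.48×8.314×640×ln(4.14) = 33900 J.
Q = ΔU + W = 33900 J.
State after step 1: P = 75.1 kPa, V = 317 L, T = 640 K.
Step 2 — Isochoric: V stays 317 L; P/T = const ⇒ T₂ = 368 K, P₂ = 43.2 kPa.
W = 0 (no volume change).
ΔU = nCvΔT = 4.48×20.8×(368−640) = -25300 J.
Q = ΔU = -25300 J.
Net over both steps: W = 33900 J, Q = 8550 J, ΔU = -25300 J.

8550 J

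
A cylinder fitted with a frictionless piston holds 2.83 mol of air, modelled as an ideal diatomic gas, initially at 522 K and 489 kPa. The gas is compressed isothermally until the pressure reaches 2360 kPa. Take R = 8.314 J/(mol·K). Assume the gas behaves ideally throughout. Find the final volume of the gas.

5.20 L

V₁ = nRT₁/P₁ = 2.83×8.314×522/489 = 25.1 L.
Isothermal: T stays 522 K; PV = const ⇒ V₂ = 5.20 L, P₂ = 2360 kPa.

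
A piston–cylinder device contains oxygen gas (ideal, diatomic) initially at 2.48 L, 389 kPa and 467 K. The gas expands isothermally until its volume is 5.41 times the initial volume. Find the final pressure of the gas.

71.9 kPa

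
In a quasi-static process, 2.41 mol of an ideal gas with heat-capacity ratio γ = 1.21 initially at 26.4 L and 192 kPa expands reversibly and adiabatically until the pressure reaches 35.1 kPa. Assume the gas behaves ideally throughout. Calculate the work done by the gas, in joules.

T₁ = P₁V₁/(nR) = 192×26.4/(2.41×8.314) = 253 K.
Adiabatic: T₂/T₁ = (P₂/P₁)^((γ−1)/γ) ⇒ T₂ = 253×(0.183)^0.174 = 188 K; V₂ = 108 L.
ΔU = nCvΔT = 2.41×39.6×(188−253) = -6160 J.
Q = 0 for an adiabatic process, so W = −ΔU = 6160 J.

6160 J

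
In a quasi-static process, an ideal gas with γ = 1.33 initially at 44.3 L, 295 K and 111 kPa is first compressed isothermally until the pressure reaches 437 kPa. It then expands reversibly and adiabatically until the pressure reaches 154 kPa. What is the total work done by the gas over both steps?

-3340 J

n = P₁V₁/(RT₁) = 111×44.3/(8.314×295) = 2.00 mol.
Step 1 — Isothermal: T stays 295 K; PV = const ⇒ V₂ = 11.3 L, P₂ = 437 kPa.
ΔU = 0 (ideal gas, T constant).
W = nRT ln(V₂/V₁) = 2.00×8.314×295×ln(0.254) = -6740 J.
Q = ΔU + W = -6740 J.
State after step 1: P = 437 kPa, V = 11.3 L, T = 295 K.
Step 2 — Adiabatic: T₂/T₁ = (P₂/P₁)^((γ−1)/γ) ⇒ T₂ = 295×(0.352)^0.248 = 228 K; V₂ = 24.7 L.
ΔU = nCvΔT = 2.00×25.2×(228−295) = -3400 J.
Q = 0 for an adiabatic process, so W = −ΔU = 3400 J.
Net over both steps: W = -3340 J, Q = -6740 J, ΔU = -3400 J.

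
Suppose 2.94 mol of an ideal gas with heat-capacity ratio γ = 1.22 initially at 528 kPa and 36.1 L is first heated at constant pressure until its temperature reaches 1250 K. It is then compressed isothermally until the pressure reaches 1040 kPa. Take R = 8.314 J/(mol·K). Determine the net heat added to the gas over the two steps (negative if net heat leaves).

43000 J

T₁ = P₁V₁/(nR) = 528×36.1/(2.94×8.314) = 780 K.
Step 1 — Isobaric: P stays 528 kPa; V/T = const ⇒ T₂ = 1250 K, V₂ = 57.9 L.
W = PΔV = 528×(57.9−36.1) kPa·L = 11500 J.
ΔU = nCvΔT = 2.94×37.8×(1250−780) = 52200 J.
Q = ΔU + W = nCpΔT = 63700 J.
State after step 1: P = 528 kPa, V = 57.9 L, T = 1250 K.
Step 2 — Isothermal: T stays 1250 K; PV = const ⇒ V₂ = 29.4 L, P₂ = 1040 kPa.
ΔU = 0 (ideal gas, T constant).
W = nRT ln(V₂/V₁) = 2.94×8.314×1250×ln(0.508) = -20700 J.
Q = ΔU + W = -20700 J.
Net over both steps: W = -9220 J, Q = 43000 J, ΔU = 52200 J.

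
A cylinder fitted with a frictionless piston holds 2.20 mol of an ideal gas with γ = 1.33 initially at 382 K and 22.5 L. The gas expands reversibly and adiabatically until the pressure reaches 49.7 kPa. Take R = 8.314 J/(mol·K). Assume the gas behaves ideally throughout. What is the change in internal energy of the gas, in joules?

-7730 J

P₁ = nRT₁/V₁ = 2.20×8.314×382/22.5 = 311 kPa.
Adiabatic: T₂/T₁ = (P₂/P₁)^((γ−1)/γ) ⇒ T₂ = 382×(0.160)^0.248 = 242 K; V₂ = 89.2 L.
For an ideal gas ΔU = nCvΔT with Cv = R/(γ−1) = 25.2 J/(mol·K).
ΔU = 2.20×25.2×(242−382) = -7730 J.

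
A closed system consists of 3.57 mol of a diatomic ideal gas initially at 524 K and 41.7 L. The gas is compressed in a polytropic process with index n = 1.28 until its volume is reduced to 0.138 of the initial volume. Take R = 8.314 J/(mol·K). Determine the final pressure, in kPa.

P₁ = nRT₁/V₁ = 3.57×8.314×524/41.7 = 373 kPa.
Polytropic n=1.28: T₂ = T₁(V₁/V₂)^(n−1) = 524×(7.25)^0.28 = 912 K; P₂ = P₁(V₁/V₂)^n = 4710 kPa.

4710 kPa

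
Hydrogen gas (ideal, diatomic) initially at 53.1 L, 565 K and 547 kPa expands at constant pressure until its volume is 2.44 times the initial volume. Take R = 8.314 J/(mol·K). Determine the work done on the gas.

n = P₁V₁/(RT₁) = 547×53.1/(8.314×565) = 6.18 mol.
Isobaric: P stays 547 kPa; V/T = const ⇒ T₂ = 1380 K, V₂ = 130 L.
W = PΔV = 547×(130−53.1) kPa·L = 41800 J.
Work done on the gas = −W_by = -41800 J.

-41800 J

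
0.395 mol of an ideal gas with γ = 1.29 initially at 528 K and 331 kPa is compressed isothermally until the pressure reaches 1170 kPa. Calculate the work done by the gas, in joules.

V₁ = nRT₁/P₁ = 0.395×8.314×528/331 = 5.24 L.
Isothermal: T stays 528 K; PV = const ⇒ V₂ = 1.48 L, P₂ = 1170 kPa.
W = nRT ln(V₂/V₁) = 0.395×8.314×528×ln(0.283) = -2190 J.

-2190 J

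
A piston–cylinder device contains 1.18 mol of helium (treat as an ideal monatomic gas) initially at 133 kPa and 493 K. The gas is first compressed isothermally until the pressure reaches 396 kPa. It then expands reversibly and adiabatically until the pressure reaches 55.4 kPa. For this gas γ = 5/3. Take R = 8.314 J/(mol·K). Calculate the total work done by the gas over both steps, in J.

-1330 J

V₁ = nRT₁/P₁ = 1.18×8.314×493/133 = 36.4 L.
Step 1 — Isothermal: T stays 493 K; PV = const ⇒ V₂ = 12.2 L, P₂ = 396 kPa.
ΔU = 0 (ideal gas, T constant).
W = nRT ln(V₂/V₁) = 1.18×8.314×493×ln(0.336) = -5280 J.
Q = ΔU + W = -5280 J.
State after step 1: P = 396 kPa, V = 12.2 L, T = 493 K.
Step 2 — Adiabatic: T₂/T₁ = (P₂/P₁)^((γ−1)/γ) ⇒ T₂ = 493×(0.140)^0.400 = 224 K; V₂ = 39.8 L.
ΔU = nCvΔT = 1.18×12.5×(224−493) = -3950 J.
Q = 0 for an adiabatic process, so W = −ΔU = 3950 J.
Net over both steps: W = -1330 J, Q = -5280 J, ΔU = -3950 J.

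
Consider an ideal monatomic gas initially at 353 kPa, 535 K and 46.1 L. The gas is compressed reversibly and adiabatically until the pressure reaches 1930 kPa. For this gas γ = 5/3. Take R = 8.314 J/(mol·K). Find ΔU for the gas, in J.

23700 J

n = P₁V₁/(RT₁) = 353×46.1/(8.314×535) = 3.66 mol.
Adiabatic: T₂/T₁ = (P₂/P₁)^((γ−1)/γ) ⇒ T₂ = 535×(5.47)^0.400 = 1060 K; V₂ = 16.6 L.
For an ideal gas ΔU = nCvΔT with Cv = (3/2)R = 12.5 J/(mol·K).
ΔU = 3.66×12.5×(1060−535) = 23700 J.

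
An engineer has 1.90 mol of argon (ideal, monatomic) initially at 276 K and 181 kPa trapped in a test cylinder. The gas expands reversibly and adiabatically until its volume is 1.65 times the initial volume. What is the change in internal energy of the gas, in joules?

-1860 J

V₁ = nRT₁/P₁ = 1.90×8.314×276/181 = 24.1 L.
Adiabatic: TV^(γ−1) = const ⇒ T₂ = 276×(0.606)^0.667 = 198 K; PV^γ = const ⇒ P₂ = 78.6 kPa.
For an ideal gas ΔU = nCvΔT with Cv = (3/2)R = 12.5 J/(mol·K).
ΔU = 1.90×12.5×(198−276) = -1860 J.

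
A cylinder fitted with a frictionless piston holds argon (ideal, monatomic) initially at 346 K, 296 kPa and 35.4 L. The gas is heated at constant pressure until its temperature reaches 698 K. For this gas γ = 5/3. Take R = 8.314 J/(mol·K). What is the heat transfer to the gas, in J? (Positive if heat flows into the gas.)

26700 J

n = P₁V₁/(RT₁) = 296×35.4/(8.314×346) = 3.64 mol.
Isobaric: P stays 296 kPa; V/T = const ⇒ T₂ = 698 K, V₂ = 71.4 L.
W = PΔV = 296×(71.4−35.4) kPa·L = 10700 J.
ΔU = nCvΔT = 3.64×12.5×(698−346) = 16000 J.
Q = ΔU + W = nCpΔT = 26700 J.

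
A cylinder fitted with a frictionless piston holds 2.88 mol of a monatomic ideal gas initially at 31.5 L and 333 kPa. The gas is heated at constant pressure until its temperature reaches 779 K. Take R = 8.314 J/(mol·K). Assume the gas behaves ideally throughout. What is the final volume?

T₁ = P₁V₁/(nR) = 333×31.5/(2.88×8.314) = 438 K.
Isobaric: P stays 333 kPa; V/T = const ⇒ T₂ = 779 K, V₂ = 56.0 L.

56.0 L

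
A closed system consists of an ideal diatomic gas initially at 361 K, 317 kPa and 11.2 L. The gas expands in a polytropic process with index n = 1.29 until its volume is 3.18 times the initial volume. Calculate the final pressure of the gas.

71.3 kPa

Polytropic n=1.29: T₂ = T₁(V₁/V₂)^(n−1) = 361×(0.314)^0.29 = 258 K; P₂ = P₁(V₁/V₂)^n = 71.3 kPa.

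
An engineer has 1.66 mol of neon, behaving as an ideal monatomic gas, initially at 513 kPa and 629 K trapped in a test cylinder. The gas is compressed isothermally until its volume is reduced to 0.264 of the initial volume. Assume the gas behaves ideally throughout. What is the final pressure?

V₁ = nRT₁/P₁ = 1.66×8.314×629/513 = 16.9 L.
Isothermal: T stays 629 K; PV = const ⇒ V₂ = 4.47 L, P₂ = 1940 kPa.

1940 kPa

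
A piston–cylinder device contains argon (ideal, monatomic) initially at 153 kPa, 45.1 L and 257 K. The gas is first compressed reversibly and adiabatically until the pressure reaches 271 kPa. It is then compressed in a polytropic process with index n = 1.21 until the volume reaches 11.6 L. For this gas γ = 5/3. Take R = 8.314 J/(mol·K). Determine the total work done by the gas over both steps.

-12500 J

n = P₁V₁/(RT₁) = 153×45.1/(8.314×257) = 3.23 mol.
Step 1 — Adiabatic: T₂/T₁ = (P₂/P₁)^((γ−1)/γ) ⇒ T₂ = 257×(1.77)^0.400 = 323 K; V₂ = 32.0 L.
ΔU = nCvΔT = 3.23×12.5×(323−257) = 2660 J.
Q = 0 for an adiabatic process, so W = −ΔU = -2660 J.
State after step 1: P = 271 kPa, V = 32.0 L, T = 323 K.
Step 2 — Polytropic n=1.21: T₂ = T₁(V₁/V₂)^(n−1) = 323×(2.76)^0.21 = 400 K; P₂ = P₁(V₁/V₂)^n = 925 kPa.
W = (P₁V₁−P₂V₂)/(n−1) = (271×32.0−925×11.6)/0.21 = -9810 J.
ΔU = nCvΔT = 3.23×12.5×(400−323) = 3090 J.
Q = ΔU + W = -6720 J.
Net over both steps: W = -12500 J, Q = -6720 J, ΔU = 5750 J.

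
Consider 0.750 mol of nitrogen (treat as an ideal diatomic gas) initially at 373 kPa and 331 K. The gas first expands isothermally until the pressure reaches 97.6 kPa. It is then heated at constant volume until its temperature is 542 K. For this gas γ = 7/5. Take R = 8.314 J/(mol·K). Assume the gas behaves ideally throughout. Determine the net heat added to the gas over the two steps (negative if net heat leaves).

V₁ = nRT₁/P₁ = 0.750×8.314×331/373 = 5.53 L.
Step 1 — Isothermal: T stays 331 K; PV = const ⇒ V₂ = 21.1 L, P₂ = 97.6 kPa.
ΔU = 0 (ideal gas, T constant).
W = nRT ln(V₂/V₁) = 0.750×8.314×331×ln(3.82) = 2770 J.
Q = ΔU + W = 2770 J.
State after step 1: P = 97.6 kPa, V = 21.1 L, T = 331 K.
Step 2 — Isochoric: V stays 21.1 L; P/T = const ⇒ T₂ = 542 K, P₂ = 160 kPa.
W = 0 (no volume change).
ΔU = nCvΔT = 0.750×20.8×(542−331) = 3290 J.
Q = ΔU = 3290 J.
Net over both steps: W = 2770 J, Q = 6060 J, ΔU = 3290 J.

6060 J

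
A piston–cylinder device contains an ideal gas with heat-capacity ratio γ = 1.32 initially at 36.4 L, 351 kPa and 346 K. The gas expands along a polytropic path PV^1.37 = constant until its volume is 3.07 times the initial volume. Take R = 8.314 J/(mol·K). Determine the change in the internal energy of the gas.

n = P₁V₁/(RT₁) = 351×36.4/(8.314×346) = 4.44 mol.
Polytropic n=1.37: T₂ = T₁(V₁/V₂)^(n−1) = 346×(0.326)^0.37 = 228 K; P₂ = P₁(V₁/V₂)^n = 75.5 kPa.
For an ideal gas ΔU = nCvΔT with Cv = R/(γ−1) = 26.0 J/(mol·K).
ΔU = 4.44×26.0×(228−346) = -13600 J.

-13600 J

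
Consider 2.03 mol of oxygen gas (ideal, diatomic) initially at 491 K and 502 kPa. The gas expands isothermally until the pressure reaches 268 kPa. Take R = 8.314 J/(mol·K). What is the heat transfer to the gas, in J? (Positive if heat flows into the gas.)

V₁ = nRT₁/P₁ = 2.03×8.314×491/502 = 16.5 L.
Isothermal: T stays 491 K; PV = const ⇒ V₂ = 30.9 L, P₂ = 268 kPa.
ΔU = 0 (ideal gas, T constant).
W = nRT ln(V₂/V₁) = 2.03×8.314×491×ln(1.87) = 5200 J.
Q = ΔU + W = 5200 J.

5200 J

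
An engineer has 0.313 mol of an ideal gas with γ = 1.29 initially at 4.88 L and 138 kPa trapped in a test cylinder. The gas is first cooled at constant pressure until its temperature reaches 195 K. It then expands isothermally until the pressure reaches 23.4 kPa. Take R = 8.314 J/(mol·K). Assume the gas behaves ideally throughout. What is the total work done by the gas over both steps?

T₁ = P₁V₁/(nR) = 138×4.88/(0.313×8.314) = 259 K.
Step 1 — Isobaric: P stays 138 kPa; V/T = const ⇒ T₂ = 195 K, V₂ = 3.68 L.
W = PΔV = 138×(3.68−4.88) kPa·L = -166 J.
ΔU = nCvΔT = 0.313×28.7×(195−259) = -572 J.
Q = ΔU + W = nCpΔT = -738 J.
State after step 1: P = 138 kPa, V = 3.68 L, T = 195 K.
Step 2 — Isothermal: T stays 195 K; PV = const ⇒ V₂ = 21.7 L, P₂ = 23.4 kPa.
ΔU = 0 (ideal gas, T constant).
W = nRT ln(V₂/V₁) = 0.313×8.314×195×ln(5.90) = 900 J.
Q = ΔU + W = 900 J.
Net over both steps: W = 734 J, Q = 162 J, ΔU = -572 J.

734 J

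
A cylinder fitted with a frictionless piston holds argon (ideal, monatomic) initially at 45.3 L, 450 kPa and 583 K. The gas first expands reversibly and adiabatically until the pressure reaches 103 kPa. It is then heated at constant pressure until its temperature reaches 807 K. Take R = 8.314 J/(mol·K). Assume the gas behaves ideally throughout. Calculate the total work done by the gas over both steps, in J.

30500 J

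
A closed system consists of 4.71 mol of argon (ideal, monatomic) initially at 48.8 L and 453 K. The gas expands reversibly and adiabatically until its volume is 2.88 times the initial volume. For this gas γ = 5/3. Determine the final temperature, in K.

P₁ = nRT₁/V₁ = 4.71×8.314×453/48.8 = 364 kPa.
Adiabatic: TV^(γ−1) = const ⇒ T₂ = 453×(0.347)^0.667 = 224 K; PV^γ = const ⇒ P₂ = 62.4 kPa.

224 K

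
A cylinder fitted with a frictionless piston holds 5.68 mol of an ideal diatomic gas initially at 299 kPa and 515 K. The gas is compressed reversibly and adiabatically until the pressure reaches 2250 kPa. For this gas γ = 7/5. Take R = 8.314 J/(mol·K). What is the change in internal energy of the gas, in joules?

V₁ = nRT₁/P₁ = 5.68×8.314×515/299 = 81.3 L.
Adiabatic: T₂/T₁ = (P₂/P₁)^((γ−1)/γ) ⇒ T₂ = 515×(7.53)^0.286 = 917 K; V₂ = 19.2 L.
For an ideal gas ΔU = nCvΔT with Cv = (5/2)R = 20.8 J/(mol·K).
ΔU = 5.68×20.8×(917−515) = 47400 J.

47400 J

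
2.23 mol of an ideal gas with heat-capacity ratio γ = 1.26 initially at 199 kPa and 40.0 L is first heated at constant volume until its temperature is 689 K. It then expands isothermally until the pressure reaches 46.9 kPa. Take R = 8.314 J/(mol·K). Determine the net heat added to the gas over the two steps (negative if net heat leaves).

43000 J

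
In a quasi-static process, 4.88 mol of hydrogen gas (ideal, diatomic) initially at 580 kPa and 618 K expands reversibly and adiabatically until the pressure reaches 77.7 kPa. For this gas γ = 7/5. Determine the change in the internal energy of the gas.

-27400 J

V₁ = nRT₁/P₁ = 4.88×8.314×618/580 = 43.2 L.
Adiabatic: T₂/T₁ = (P₂/P₁)^((γ−1)/γ) ⇒ T₂ = 618×(0.134)^0.286 = 348 K; V₂ = 182 L.
For an ideal gas ΔU = nCvΔT with Cv = (5/2)R = 20.8 J/(mol·K).
ΔU = 4.88×20.8×(348−618) = -27400 J.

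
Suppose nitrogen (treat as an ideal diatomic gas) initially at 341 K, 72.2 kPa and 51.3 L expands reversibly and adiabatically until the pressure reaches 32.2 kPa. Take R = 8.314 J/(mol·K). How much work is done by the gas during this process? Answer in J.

n = P₁V₁/(RT₁) = 72.2×51.3/(8.314×341) = 1.31 mol.
Adiabatic: T₂/T₁ = (P₂/P₁)^((γ−1)/γ) ⇒ T₂ = 341×(0.446)^0.286 = 271 K; V₂ = 91.3 L.
ΔU = nCvΔT = 1.31×20.8×(271−341) = -1910 J.
Q = 0 for an adiabatic process, so W = −ΔU = 1910 J.

1910 J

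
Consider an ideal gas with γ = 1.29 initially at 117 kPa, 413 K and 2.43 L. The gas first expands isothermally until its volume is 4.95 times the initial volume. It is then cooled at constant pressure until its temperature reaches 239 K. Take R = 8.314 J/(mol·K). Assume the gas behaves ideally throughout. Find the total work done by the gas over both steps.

335 J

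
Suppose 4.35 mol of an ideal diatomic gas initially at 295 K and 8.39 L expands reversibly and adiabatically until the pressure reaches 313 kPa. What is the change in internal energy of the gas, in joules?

P₁ = nRT₁/V₁ = 4.35×8.314×295/8.39 = 1270 kPa.
Adiabatic: T₂/T₁ = (P₂/P₁)^((γ−1)/γ) ⇒ T₂ = 295×(0.246)^0.286 = 198 K; V₂ = 22.8 L.
For an ideal gas ΔU = nCvΔT with Cv = (5/2)R = 20.8 J/(mol·K).
ΔU = 4.35×20.8×(198−295) = -8800 J.

-8800 J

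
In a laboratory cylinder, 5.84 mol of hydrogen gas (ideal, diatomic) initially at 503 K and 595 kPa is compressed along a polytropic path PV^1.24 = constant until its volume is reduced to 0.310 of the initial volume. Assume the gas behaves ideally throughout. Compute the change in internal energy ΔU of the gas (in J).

19800 J

V₁ = nRT₁/P₁ = 5.84×8.314×503/595 = 41.0 L.
Polytropic n=1.24: T₂ = T₁(V₁/V₂)^(n−1) = 503×(3.23)^0.24 = 666 K; P₂ = P₁(V₁/V₂)^n = 2540 kPa.
For an ideal gas ΔU = nCvΔT with Cv = (5/2)R = 20.8 J/(mol·K).
ΔU = 5.84×20.8×(666−503) = 19800 J.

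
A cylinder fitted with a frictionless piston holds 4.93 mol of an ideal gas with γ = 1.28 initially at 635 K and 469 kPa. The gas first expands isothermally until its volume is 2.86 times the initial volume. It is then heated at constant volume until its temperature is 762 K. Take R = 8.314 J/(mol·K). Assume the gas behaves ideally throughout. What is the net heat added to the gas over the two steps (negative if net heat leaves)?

45900 J

V₁ = nRT₁/P₁ = 4.93×8.314×635/469 = 55.5 L.
Step 1 — Isothermal: T stays 635 K; PV = const ⇒ V₂ = 159 L, P₂ = 164 kPa.
ΔU = 0 (ideal gas, T constant).
W = nRT ln(V₂/V₁) = 4.93×8.314×635×ln(2.86) = 27400 J.
Q = ΔU + W = 27400 J.
State after step 1: P = 164 kPa, V = 159 L, T = 635 K.
Step 2 — Isochoric: V stays 159 L; P/T = const ⇒ T₂ = 762 K, P₂ = 197 kPa.
W = 0 (no volume change).
ΔU = nCvΔT = 4.93×29.7×(762−635) = 18600 J.
Q = ΔU = 18600 J.
Net over both steps: W = 27400 J, Q = 45900 J, ΔU = 18600 J.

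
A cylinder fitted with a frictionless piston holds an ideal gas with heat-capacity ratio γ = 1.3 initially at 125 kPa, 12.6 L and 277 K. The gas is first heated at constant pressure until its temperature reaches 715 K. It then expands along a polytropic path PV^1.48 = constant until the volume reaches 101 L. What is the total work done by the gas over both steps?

n = P₁V₁/(RT₁) = 125×12.6/(8.314×277) = 0.684 mol.
Step 1 — Isobaric: P stays 125 kPa; V/T = const ⇒ T₂ = 715 K, V₂ = 32.5 L.
W = PΔV = 125×(32.5−12.6) kPa·L = 2490 J.
ΔU = nCvΔT = 0.684×27.7×(715−277) = 8300 J.
Q = ΔU + W = nCpΔT = 10800 J.
State after step 1: P = 125 kPa, V = 32.5 L, T = 715 K.
Step 2 — Polytropic n=1.48: T₂ = T₁(V₁/V₂)^(n−1) = 715×(0.322)^0.48 = 415 K; P₂ = P₁(V₁/V₂)^n = 23.4 kPa.
W = (P₁V₁−P₂V₂)/(n−1) = (125×32.5−23.4×101)/0.48 = 3550 J.
ΔU = nCvΔT = 0.684×27.7×(415−715) = -5690 J.
Q = ΔU + W = -2130 J.
Net over both steps: W = 6040 J, Q = 8660 J, ΔU = 2620 J.

6040 J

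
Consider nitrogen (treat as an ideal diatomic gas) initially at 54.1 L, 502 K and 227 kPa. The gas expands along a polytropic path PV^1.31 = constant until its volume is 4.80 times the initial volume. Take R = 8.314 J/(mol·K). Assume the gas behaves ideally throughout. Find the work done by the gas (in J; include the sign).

n = P₁V₁/(RT₁) = 227×54.1/(8.314×502) = 2.94 mol.
Polytropic n=1.31: T₂ = T₁(V₁/V₂)^(n−1) = 502×(0.208)^0.31 = 309 K; P₂ = P₁(V₁/V₂)^n = 29.1 kPa.
W = (P₁V₁−P₂V₂)/(n−1) = (227×54.1−29.1×260)/0.31 = 15300 J.

15300 J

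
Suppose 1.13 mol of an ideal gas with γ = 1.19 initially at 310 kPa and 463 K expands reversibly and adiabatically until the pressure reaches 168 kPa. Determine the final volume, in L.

V₁ = nRT₁/P₁ = 1.13×8.314×463/310 = 14.0 L.
Adiabatic: T₂/T₁ = (P₂/P₁)^((γ−1)/γ) ⇒ T₂ = 463×(0.542)^0.160 = 420 K; V₂ = 23.5 L.

23.5 L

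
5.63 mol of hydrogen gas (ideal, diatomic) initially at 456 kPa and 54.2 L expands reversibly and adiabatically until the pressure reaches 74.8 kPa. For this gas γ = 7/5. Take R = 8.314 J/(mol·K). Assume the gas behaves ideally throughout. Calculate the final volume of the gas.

197 L

T₁ = P₁V₁/(nR) = 456×54.2/(5.63×8.314) = 528 K.
Adiabatic: T₂/T₁ = (P₂/P₁)^((γ−1)/γ) ⇒ T₂ = 528×(0.164)^0.286 = 315 K; V₂ = 197 L.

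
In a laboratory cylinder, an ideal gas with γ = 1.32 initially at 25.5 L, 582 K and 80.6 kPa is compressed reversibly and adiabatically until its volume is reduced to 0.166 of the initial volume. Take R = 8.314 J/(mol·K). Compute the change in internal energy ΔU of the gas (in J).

n = P₁V₁/(RT₁) = 80.6×25.5/(8.314×582) = 0.425 mol.
Adiabatic: TV^(γ−1) = const ⇒ T₂ = 582×(6.02)^0.320 = 1030 K; PV^γ = const ⇒ P₂ = 863 kPa.
For an ideal gas ΔU = nCvΔT with Cv = R/(γ−1) = 26.0 J/(mol·K).
ΔU = 0.425×26.0×(1030−582) = 4990 J.

4990 J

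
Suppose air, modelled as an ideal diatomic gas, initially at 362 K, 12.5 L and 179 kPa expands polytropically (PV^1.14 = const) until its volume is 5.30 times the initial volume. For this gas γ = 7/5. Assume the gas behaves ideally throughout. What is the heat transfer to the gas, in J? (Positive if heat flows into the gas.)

2160 J

n = P₁V₁/(RT₁) = 179×12.5/(8.314×362) = 0.743 mol.
Polytropic n=1.14: T₂ = T₁(V₁/V₂)^(n−1) = 362×(0.189)^0.14 = 287 K; P₂ = P₁(V₁/V₂)^n = 26.7 kPa.
W = (P₁V₁−P₂V₂)/(n−1) = (179×12.5−26.7×66.2)/0.14 = 3330 J.
ΔU = nCvΔT = 0.743×20.8×(287−362) = -1160 J.
Q = ΔU + W = 2160 J.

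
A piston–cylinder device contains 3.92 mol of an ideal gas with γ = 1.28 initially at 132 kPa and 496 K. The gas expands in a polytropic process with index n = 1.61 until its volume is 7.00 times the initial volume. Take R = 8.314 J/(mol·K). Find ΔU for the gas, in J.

V₁ = nRT₁/P₁ = 3.92×8.314×496/132 = 122 L.
Polytropic n=1.61: T₂ = T₁(V₁/V₂)^(n−1) = 496×(0.143)^0.61 = 151 K; P₂ = P₁(V₁/V₂)^n = 5.75 kPa.
For an ideal gas ΔU = nCvΔT with Cv = R/(γ−1) = 29.7 J/(mol·K).
ΔU = 3.92×29.7×(151−496) = -40100 J.

-40100 J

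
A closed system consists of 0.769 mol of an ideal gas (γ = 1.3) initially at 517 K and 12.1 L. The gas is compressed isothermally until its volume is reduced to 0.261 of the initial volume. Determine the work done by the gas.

-4440 J

P₁ = nRT₁/V₁ = 0.769×8.314×517/12.1 = 273 kPa.
Isothermal: T stays 517 K; PV = const ⇒ V₂ = 3.16 L, P₂ = 1050 kPa.
W = nRT ln(V₂/V₁) = 0.769×8.314×517×ln(0.261) = -4440 J.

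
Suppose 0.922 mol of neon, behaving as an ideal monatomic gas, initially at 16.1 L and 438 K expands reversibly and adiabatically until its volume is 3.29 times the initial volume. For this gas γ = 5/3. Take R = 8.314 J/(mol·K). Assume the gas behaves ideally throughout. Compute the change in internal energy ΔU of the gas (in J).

-2760 J

P₁ = nRT₁/V₁ = 0.922×8.314×438/16.1 = 209 kPa.
Adiabatic: TV^(γ−1) = const ⇒ T₂ = 438×(0.304)^0.667 = 198 K; PV^γ = const ⇒ P₂ = 28.7 kPa.
For an ideal gas ΔU = nCvΔT with Cv = (3/2)R = 12.5 J/(mol·K).
ΔU = 0.922×12.5×(198−438) = -2760 J.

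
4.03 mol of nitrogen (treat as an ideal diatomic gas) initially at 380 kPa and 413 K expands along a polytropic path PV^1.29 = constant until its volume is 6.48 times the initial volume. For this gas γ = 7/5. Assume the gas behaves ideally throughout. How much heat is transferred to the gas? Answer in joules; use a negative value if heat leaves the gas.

5490 J

V₁ = nRT₁/P₁ = 4.03×8.314×413/380 = 36.4 L.
Polytropic n=1.29: T₂ = T₁(V₁/V₂)^(n−1) = 413×(0.154)^0.29 = 240 K; P₂ = P₁(V₁/V₂)^n = 34.1 kPa.
W = (P₁V₁−P₂V₂)/(n−1) = (380×36.4−34.1×236)/0.29 = 20000 J.
ΔU = nCvΔT = 4.03×20.8×(240−413) = -14500 J.
Q = ΔU + W = 5490 J.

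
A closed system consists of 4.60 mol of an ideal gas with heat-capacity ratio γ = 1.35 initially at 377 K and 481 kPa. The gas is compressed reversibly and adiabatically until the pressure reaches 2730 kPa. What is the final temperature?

V₁ = nRT₁/P₁ = 4.60×8.314×377/481 = 30.0 L.
Adiabatic: T₂/T₁ = (P₂/P₁)^((γ−1)/γ) ⇒ T₂ = 377×(5.68)^0.259 = 591 K; V₂ = 8.28 L.

591 K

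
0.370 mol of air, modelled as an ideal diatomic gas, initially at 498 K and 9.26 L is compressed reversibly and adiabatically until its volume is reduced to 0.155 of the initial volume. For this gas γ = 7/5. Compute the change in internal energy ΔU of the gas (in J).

4240 J

P₁ = nRT₁/V₁ = 0.370×8.314×498/9.26 = 165 kPa.
Adiabatic: TV^(γ−1) = const ⇒ T₂ = 498×(6.45)^0.400 = 1050 K; PV^γ = const ⇒ P₂ = 2250 kPa.
For an ideal gas ΔU = nCvΔT with Cv = (5/2)R = 20.8 J/(mol·K).
ΔU = 0.370×20.8×(1050−498) = 4240 J.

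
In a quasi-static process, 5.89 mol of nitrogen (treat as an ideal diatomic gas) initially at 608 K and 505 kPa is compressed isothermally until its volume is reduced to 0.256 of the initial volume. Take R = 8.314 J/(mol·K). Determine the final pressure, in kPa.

1970 kPa

V₁ = nRT₁/P₁ = 5.89×8.314×608/505 = 59.0 L.
Isothermal: T stays 608 K; PV = const ⇒ V₂ = 15.1 L, P₂ = 1970 kPa.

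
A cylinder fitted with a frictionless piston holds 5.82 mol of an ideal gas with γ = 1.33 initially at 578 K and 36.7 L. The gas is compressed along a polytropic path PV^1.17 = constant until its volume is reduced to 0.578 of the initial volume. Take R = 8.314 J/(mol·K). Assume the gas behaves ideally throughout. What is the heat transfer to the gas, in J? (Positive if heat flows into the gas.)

P₁ = nRT₁/V₁ = 5.82×8.314×578/36.7 = 762 kPa.
Polytropic n=1.17: T₂ = T₁(V₁/V₂)^(n−1) = 578×(1.73)^0.17 = 634 K; P₂ = P₁(V₁/V₂)^n = 1450 kPa.
W = (P₁V₁−P₂V₂)/(n−1) = (762×36.7−1450×21.2)/0.17 = -16100 J.
ΔU = nCvΔT = 5.82×25.2×(634−578) = 8280 J.
Q = ΔU + W = -7790 J.

-7790 J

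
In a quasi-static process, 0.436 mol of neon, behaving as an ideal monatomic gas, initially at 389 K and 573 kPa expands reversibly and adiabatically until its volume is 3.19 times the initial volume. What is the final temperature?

180 K

V₁ = nRT₁/P₁ = 0.436×8.314×389/573 = 2.46 L.
Adiabatic: TV^(γ−1) = const ⇒ T₂ = 389×(0.313)^0.667 = 180 K; PV^γ = const ⇒ P₂ = 82.9 kPa.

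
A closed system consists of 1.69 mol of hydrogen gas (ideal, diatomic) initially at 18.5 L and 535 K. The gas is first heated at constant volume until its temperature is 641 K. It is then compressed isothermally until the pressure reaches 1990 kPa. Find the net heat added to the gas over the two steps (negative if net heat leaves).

P₁ = nRT₁/V₁ = 1.69×8.314×535/18.5 = 406 kPa.
Step 1 — Isochoric: V stays 18.5 L; P/T = const ⇒ T₂ = 641 K, P₂ = 487 kPa.
W = 0 (no volume change).
ΔU = nCvΔT = 1.69×20.8×(641−535) = 3720 J.
Q = ΔU = 3720 J.
State after step 1: P = 487 kPa, V = 18.5 L, T = 641 K.
Step 2 — Isothermal: T stays 641 K; PV = const ⇒ V₂ = 4.53 L, P₂ = 1990 kPa.
ΔU = 0 (ideal gas, T constant).
W = nRT ln(V₂/V₁) = 1.69×8.314×641×ln(0.245) = -12700 J.
Q = ΔU + W = -12700 J.
Net over both steps: W = -12700 J, Q = -8960 J, ΔU = 3720 J.

-8960 J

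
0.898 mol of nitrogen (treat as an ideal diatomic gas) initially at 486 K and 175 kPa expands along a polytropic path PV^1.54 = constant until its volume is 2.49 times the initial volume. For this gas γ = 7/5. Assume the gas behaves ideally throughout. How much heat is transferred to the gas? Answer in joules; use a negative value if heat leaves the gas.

-915 J

V₁ = nRT₁/P₁ = 0.898×8.314×486/175 = 20.7 L.
Polytropic n=1.54: T₂ = T₁(V₁/V₂)^(n−1) = 486×(0.402)^0.54 = 297 K; P₂ = P₁(V₁/V₂)^n = 42.9 kPa.
W = (P₁V₁−P₂V₂)/(n−1) = (175×20.7−42.9×51.6)/0.54 = 2610 J.
ΔU = nCvΔT = 0.898×20.8×(297−486) = -3530 J.
Q = ΔU + W = -915 J.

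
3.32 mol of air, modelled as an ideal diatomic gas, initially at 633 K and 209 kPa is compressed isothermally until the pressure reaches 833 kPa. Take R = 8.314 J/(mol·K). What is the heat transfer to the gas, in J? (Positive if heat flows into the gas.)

-24200 J

V₁ = nRT₁/P₁ = 3.32×8.314×633/209 = 83.6 L.
Isothermal: T stays 633 K; PV = const ⇒ V₂ = 21.0 L, P₂ = 833 kPa.
ΔU = 0 (ideal gas, T constant).
W = nRT ln(V₂/V₁) = 3.32×8.314×633×ln(0.251) = -24200 J.
Q = ΔU + W = -24200 J.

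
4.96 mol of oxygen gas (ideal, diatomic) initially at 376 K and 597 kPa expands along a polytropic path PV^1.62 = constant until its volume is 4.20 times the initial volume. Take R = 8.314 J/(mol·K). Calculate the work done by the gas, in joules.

14700 J

V₁ = nRT₁/P₁ = 4.96×8.314×376/597 = 26.0 L.
Polytropic n=1.62: T₂ = T₁(V₁/V₂)^(n−1) = 376×(0.238)^0.62 = 154 K; P₂ = P₁(V₁/V₂)^n = 58.4 kPa.
W = (P₁V₁−P₂V₂)/(n−1) = (597×26.0−58.4×109)/0.62 = 14700 J.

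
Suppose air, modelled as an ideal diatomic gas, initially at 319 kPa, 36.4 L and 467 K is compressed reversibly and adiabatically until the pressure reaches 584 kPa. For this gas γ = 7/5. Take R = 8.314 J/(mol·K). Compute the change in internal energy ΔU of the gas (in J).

n = P₁V₁/(RT₁) = 319×36.4/(8.314×467) = 2.99 mol.
Adiabatic: T₂/T₁ = (P₂/P₁)^((γ−1)/γ) ⇒ T₂ = 467×(1.83)^0.286 = 555 K; V₂ = 23.6 L.
For an ideal gas ΔU = nCvΔT with Cv = (5/2)R = 20.8 J/(mol·K).
ΔU = 2.99×20.8×(555−467) = 5470 J.

5470 J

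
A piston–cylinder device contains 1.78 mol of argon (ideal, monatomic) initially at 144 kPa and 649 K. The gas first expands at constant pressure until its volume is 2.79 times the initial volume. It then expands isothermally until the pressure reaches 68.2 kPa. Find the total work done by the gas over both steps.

37200 J

V₁ = nRT₁/P₁ = 1.78×8.314×649/144 = 66.7 L.
Step 1 — Isobaric: P stays 144 kPa; V/T = const ⇒ T₂ = 1810 K, V₂ = 186 L.
W = PΔV = 144×(186−66.7) kPa·L = 17200 J.
ΔU = nCvΔT = 1.78×12.5×(1810−649) = 25800 J.
Q = ΔU + W = nCpΔT = 43000 J.
State after step 1: P = 144 kPa, V = 186 L, T = 1810 K.
Step 2 — Isothermal: T stays 1810 K; PV = const ⇒ V₂ = 393 L, P₂ = 68.2 kPa.
ΔU = 0 (ideal gas, T constant).
W = nRT ln(V₂/V₁) = 1.78×8.314×1810×ln(2.11) = 20000 J.
Q = ΔU + W = 20000 J.
Net over both steps: W = 37200 J, Q = 63000 J, ΔU = 25800 J.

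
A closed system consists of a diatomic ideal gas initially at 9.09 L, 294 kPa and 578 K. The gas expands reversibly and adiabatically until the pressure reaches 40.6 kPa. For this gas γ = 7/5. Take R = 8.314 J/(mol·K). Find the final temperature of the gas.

328 K

Adiabatic: T₂/T₁ = (P₂/P₁)^((γ−1)/γ) ⇒ T₂ = 578×(0.138)^0.286 = 328 K; V₂ = 37.4 L.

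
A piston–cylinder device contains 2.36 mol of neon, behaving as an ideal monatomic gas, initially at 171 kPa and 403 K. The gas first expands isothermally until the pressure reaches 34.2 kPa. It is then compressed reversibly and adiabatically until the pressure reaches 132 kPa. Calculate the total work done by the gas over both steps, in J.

4230 J

V₁ = nRT₁/P₁ = 2.36×8.314×403/171 = 46.2 L.
Step 1 — Isothermal: T stays 403 K; PV = const ⇒ V₂ = 231 L, P₂ = 34.2 kPa.
ΔU = 0 (ideal gas, T constant).
W = nRT ln(V₂/V₁) = 2.36×8.314×403×ln(5.00) = 12700 J.
Q = ΔU + W = 12700 J.
State after step 1: P = 34.2 kPa, V = 231 L, T = 403 K.
Step 2 — Adiabatic: T₂/T₁ = (P₂/P₁)^((γ−1)/γ) ⇒ T₂ = 403×(3.86)^0.400 = 692 K; V₂ = 103 L.
ΔU = nCvΔT = 2.36×12.5×(692−403) = 8500 J.
Q = 0 for an adiabatic process, so W = −ΔU = -8500 J.
Net over both steps: W = 4230 J, Q = 12700 J, ΔU = 8500 J.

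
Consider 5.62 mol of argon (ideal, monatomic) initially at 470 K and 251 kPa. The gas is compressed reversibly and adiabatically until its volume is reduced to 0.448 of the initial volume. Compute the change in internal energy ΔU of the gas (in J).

V₁ = nRT₁/P₁ = 5.62×8.314×470/251 = 87.5 L.
Adiabatic: TV^(γ−1) = const ⇒ T₂ = 470×(2.23)^0.667 = 803 K; PV^γ = const ⇒ P₂ = 957 kPa.
For an ideal gas ΔU = nCvΔT with Cv = (3/2)R = 12.5 J/(mol·K).
ΔU = 5.62×12.5×(803−470) = 23300 J.

23300 J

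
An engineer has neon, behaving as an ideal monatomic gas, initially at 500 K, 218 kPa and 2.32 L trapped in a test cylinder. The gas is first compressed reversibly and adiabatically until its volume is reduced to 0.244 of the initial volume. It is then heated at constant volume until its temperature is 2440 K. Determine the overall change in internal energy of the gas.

2940 J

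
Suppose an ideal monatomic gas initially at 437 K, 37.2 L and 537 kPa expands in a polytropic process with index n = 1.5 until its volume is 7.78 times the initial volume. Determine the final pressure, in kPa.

Polytropic n=1.5: T₂ = T₁(V₁/V₂)^(n−1) = 437×(0.129)^0.50 = 157 K; P₂ = P₁(V₁/V₂)^n = 24.7 kPa.

24.7 kPa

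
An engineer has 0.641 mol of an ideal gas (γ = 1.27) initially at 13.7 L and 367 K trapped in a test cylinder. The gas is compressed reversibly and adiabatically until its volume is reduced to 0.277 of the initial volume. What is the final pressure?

P₁ = nRT₁/V₁ = 0.641×8.314×367/13.7 = 143 kPa.
Adiabatic: TV^(γ−1) = const ⇒ T₂ = 367×(3.61)^0.270 = 519 K; PV^γ = const ⇒ P₂ = 729 kPa.

729 kPa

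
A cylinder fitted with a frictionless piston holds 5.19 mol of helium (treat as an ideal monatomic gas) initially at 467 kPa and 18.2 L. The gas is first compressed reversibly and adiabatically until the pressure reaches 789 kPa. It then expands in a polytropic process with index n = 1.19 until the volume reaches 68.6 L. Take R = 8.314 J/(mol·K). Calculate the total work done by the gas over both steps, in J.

11800 J

T₁ = P₁V₁/(nR) = 467×18.2/(5.19×8.314) = 197 K.
Step 1 — Adiabatic: T₂/T₁ = (P₂/P₁)^((γ−1)/γ) ⇒ T₂ = 197×(1.69)^0.400 = 243 K; V₂ = 13.3 L.
ΔU = nCvΔT = 5.19×12.5×(243−197) = 2980 J.
Q = 0 for an adiabatic process, so W = −ΔU = -2980 J.
State after step 1: P = 789 kPa, V = 13.3 L, T = 243 K.
Step 2 — Polytropic n=1.19: T₂ = T₁(V₁/V₂)^(n−1) = 243×(0.194)^0.19 = 178 K; P₂ = P₁(V₁/V₂)^n = 112 kPa.
W = (P₁V₁−P₂V₂)/(n−1) = (789×13.3−112×68.6)/0.19 = 14800 J.
ΔU = nCvΔT = 5.19×12.5×(178−243) = -4210 J.
Q = ΔU + W = 10600 J.
Net over both steps: W = 11800 J, Q = 10600 J, ΔU = -1240 J.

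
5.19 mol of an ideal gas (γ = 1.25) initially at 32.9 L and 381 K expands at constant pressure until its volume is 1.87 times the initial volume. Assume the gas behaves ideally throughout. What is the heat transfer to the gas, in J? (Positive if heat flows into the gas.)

71500 J

P₁ = nRT₁/V₁ = 5.19×8.314×381/32.9 = 500 kPa.
Isobaric: P stays 500 kPa; V/T = const ⇒ T₂ = 712 K, V₂ = 61.5 L.
W = PΔV = 500×(61.5−32.9) kPa·L = 14300 J.
ΔU = nCvΔT = 5.19×33.3×(712−381) = 57200 J.
Q = ΔU + W = nCpΔT = 71500 J.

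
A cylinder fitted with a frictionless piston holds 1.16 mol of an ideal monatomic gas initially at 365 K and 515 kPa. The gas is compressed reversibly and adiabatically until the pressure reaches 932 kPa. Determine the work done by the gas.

-1410 J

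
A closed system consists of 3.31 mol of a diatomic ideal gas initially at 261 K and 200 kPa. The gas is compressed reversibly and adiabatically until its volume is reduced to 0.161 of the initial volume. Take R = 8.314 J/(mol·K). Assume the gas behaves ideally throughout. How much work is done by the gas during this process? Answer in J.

-19300 J

V₁ = nRT₁/P₁ = 3.31×8.314×261/200 = 35.9 L.
Adiabatic: TV^(γ−1) = const ⇒ T₂ = 261×(6.21)^0.400 = 542 K; PV^γ = const ⇒ P₂ = 2580 kPa.
ΔU = nCvΔT = 3.31×20.8×(542−261) = 19300 J.
Q = 0 for an adiabatic process, so W = −ΔU = -19300 J.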